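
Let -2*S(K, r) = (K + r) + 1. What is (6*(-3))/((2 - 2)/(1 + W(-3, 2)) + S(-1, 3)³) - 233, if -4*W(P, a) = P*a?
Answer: -683/3 ≈ -227.67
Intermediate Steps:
S(K, r) = -½ - K/2 - r/2 (S(K, r) = -((K + r) + 1)/2 = -(1 + K + r)/2 = -½ - K/2 - r/2)
W(P, a) = -P*a/4
(6*(-3))/((2 - 2)/(1 + W(-3, 2)) + S(-1, 3)³) - 233 = (6*(-3))/((2 - 2)/(1 - ¼*(-3)*2) + (-½ - ½*(-1) - ½*3)³) - 233 = -18/(0/(1 + 3/2) + (-½ + ½ - 3/2)³) - 233 = -18/(0/(5/2) + (-3/2)³) - 233 = -18/(0*(⅖) - 27/8) - 233 = -18/(0 - 27/8) - 233 = -18/(-27/8) - 233 = -18*(-8/27) - 233 = 16/3 - 233 = -683/3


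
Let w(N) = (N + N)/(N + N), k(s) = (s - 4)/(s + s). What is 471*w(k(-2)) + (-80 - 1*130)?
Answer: 261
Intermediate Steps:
k(s) = (-4 + s)/(2*s) (k(s) = (-4 + s)/((2*s)) = (-4 + s)*(1/(2*s)) = (-4 + s)/(2*s))
w(N) = 1 (w(N) = (2*N)/((2*N)) = (2*N)*(1/(2*N)) = 1)
471*w(k(-2)) + (-80 - 1*130) = 471*1 + (-80 - 1*130) = 471 + (-80 - 130) = 471 - 210 = 261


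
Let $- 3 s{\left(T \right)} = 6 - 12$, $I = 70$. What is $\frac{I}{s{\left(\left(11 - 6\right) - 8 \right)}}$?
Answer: $35$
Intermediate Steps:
$s{\left(T \right)} = 2$ ($s{\left(T \right)} = - \frac{6 - 12}{3} = \left(- \frac{1}{3}\right) \left(-6\right) = 2$)
$\frac{I}{s{\left(\left(11 - 6\right) - 8 \right)}} = \frac{70}{2} = 70 \cdot \frac{1}{2} = 35$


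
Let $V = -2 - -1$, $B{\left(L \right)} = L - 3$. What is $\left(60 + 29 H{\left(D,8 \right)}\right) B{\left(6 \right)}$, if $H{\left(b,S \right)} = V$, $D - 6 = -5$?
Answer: $93$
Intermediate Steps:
$D = 1$ ($D = 6 - 5 = 1$)
$B{\left(L \right)} = -3 + L$
$V = -1$ ($V = -2 + 1 = -1$)
$H{\left(b,S \right)} = -1$
$\left(60 + 29 H{\left(D,8 \right)}\right) B{\left(6 \right)} = \left(60 + 29 \left(-1\right)\right) \left(-3 + 6\right) = \left(60 - 29\right) 3 = 31 \cdot 3 = 93$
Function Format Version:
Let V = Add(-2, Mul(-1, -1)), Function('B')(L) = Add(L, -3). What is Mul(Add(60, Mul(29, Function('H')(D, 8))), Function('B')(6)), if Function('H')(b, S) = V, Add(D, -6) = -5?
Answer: 93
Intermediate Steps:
D = 1 (D = Add(6, -5) = 1)
Function('B')(L) = Add(-3, L)
V = -1 (V = Add(-2, 1) = -1)
Function('H')(b, S) = -1
Mul(Add(60, Mul(29, Function('H')(D, 8))), Function('B')(6)) = Mul(Add(60, Mul(29, -1)), Add(-3, 6)) = Mul(Add(60, -29), 3) = Mul(31, 3) = 93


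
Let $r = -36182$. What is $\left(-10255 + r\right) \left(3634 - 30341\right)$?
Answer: $1240192959$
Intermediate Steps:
$\left(-10255 + r\right) \left(3634 - 30341\right) = \left(-10255 - 36182\right) \left(3634 - 30341\right) = \left(-46437\right) \left(-26707\right) = 1240192959$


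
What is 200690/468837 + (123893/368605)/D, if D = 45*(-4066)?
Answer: 1503912156400451/3513342416287050 ≈ 0.42806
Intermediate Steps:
D = -182970
200690/468837 + (123893/368605)/D = 200690/468837 + (123893/368605)/(-182970) = 200690*(1/468837) + (123893*(1/368605))*(-1/182970) = 200690/468837 + (123893/368605)*(-1/182970) = 200690/468837 - 123893/67443656850 = 1503912156400451/3513342416287050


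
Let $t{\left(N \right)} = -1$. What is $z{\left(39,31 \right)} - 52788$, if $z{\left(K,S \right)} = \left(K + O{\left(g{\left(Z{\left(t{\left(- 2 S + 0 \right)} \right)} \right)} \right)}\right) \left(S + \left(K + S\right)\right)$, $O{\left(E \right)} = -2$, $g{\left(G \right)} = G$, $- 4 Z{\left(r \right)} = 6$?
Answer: $-49051$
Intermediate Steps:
$Z{\left(r \right)} = - \frac{3}{2}$ ($Z{\left(r \right)} = \left(- \frac{1}{4}\right) 6 = - \frac{3}{2}$)
$z{\left(K,S \right)} = \left(-2 + K\right) \left(K + 2 S\right)$ ($z{\left(K,S \right)} = \left(K - 2\right) \left(S + \left(K + S\right)\right) = \left(-2 + K\right) \left(K + 2 S\right)$)
$z{\left(39,31 \right)} - 52788 = \left(39^{2} - 124 - 78 + 2 \cdot 39 \cdot 31\right) - 52788 = \left(1521 - 124 - 78 + 2418\right) - 52788 = 3737 - 52788 = -49051$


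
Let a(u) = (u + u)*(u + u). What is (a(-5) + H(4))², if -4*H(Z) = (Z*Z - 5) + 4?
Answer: 148225/16 ≈ 9264.1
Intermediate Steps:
a(u) = 4*u² (a(u) = (2*u)*(2*u) = 4*u²)
H(Z) = ¼ - Z²/4 (H(Z) = -((Z*Z - 5) + 4)/4 = -((Z² - 5) + 4)/4 = -((-5 + Z²) + 4)/4 = -(-1 + Z²)/4 = ¼ - Z²/4)
(a(-5) + H(4))² = (4*(-5)² + (¼ - ¼*4²))² = (4*25 + (¼ - ¼*16))² = (100 + (¼ - 4))² = (100 - 15/4)² = (385/4)² = 148225/16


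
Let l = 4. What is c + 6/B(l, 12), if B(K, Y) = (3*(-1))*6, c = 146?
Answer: 437/3 ≈ 145.67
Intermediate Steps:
B(K, Y) = -18 (B(K, Y) = -3*6 = -18)
c + 6/B(l, 12) = 146 + 6/(-18) = 146 + 6*(-1/18) = 146 - ⅓ = 437/3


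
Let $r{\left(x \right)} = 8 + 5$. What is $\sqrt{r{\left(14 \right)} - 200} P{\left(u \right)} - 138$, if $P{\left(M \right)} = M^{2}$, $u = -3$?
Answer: $-138 + 9 i \sqrt{187} \approx -138.0 + 123.07 i$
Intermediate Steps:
$r{\left(x \right)} = 13$
$\sqrt{r{\left(14 \right)} - 200} P{\left(u \right)} - 138 = \sqrt{13 - 200} \left(-3\right)^{2} - 138 = \sqrt{-187} \cdot 9 - 138 = i \sqrt{187} \cdot 9 - 138 = 9 i \sqrt{187} - 138 = -138 + 9 i \sqrt{187}$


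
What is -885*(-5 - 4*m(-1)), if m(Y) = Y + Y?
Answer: -2655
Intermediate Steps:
m(Y) = 2*Y
-885*(-5 - 4*m(-1)) = -885*(-5 - 8*(-1)) = -885*(-5 - 4*(-2)) = -885*(-5 + 8) = -885*3 = -2655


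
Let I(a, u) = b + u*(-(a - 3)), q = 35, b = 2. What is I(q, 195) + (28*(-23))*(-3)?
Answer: -4306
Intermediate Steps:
I(a, u) = 2 + u*(3 - a) (I(a, u) = 2 + u*(-(a - 3)) = 2 + u*(-(-3 + a)) = 2 + u*(3 - a))
I(q, 195) + (28*(-23))*(-3) = (2 + 3*195 - 1*35*195) + (28*(-23))*(-3) = (2 + 585 - 6825) - 644*(-3) = -6238 + 1932 = -4306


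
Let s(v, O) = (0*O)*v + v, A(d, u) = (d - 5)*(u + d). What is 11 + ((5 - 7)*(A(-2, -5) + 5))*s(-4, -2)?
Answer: 443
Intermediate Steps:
A(d, u) = (-5 + d)*(d + u)
s(v, O) = v (s(v, O) = 0*v + v = 0 + v = v)
11 + ((5 - 7)*(A(-2, -5) + 5))*s(-4, -2) = 11 + ((5 - 7)*(((-2)² - 5*(-2) - 5*(-5) - 2*(-5)) + 5))*(-4) = 11 - 2*((4 + 10 + 25 + 10) + 5)*(-4) = 11 - 2*(49 + 5)*(-4) = 11 - 2*54*(-4) = 11 - 108*(-4) = 11 + 432 = 443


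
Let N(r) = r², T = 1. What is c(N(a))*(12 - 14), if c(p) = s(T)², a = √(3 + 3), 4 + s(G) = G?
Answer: -18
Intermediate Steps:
s(G) = -4 + G
a = √6 ≈ 2.4495
c(p) = 9 (c(p) = (-4 + 1)² = (-3)² = 9)
c(N(a))*(12 - 14) = 9*(12 - 14) = 9*(-2) = -18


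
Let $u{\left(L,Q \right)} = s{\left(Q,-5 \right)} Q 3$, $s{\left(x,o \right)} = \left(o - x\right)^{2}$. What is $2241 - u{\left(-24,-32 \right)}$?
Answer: $72225$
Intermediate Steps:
$u{\left(L,Q \right)} = 3 Q \left(-5 - Q\right)^{2}$ ($u{\left(L,Q \right)} = \left(-5 - Q\right)^{2} Q 3 = Q \left(-5 - Q\right)^{2} \cdot 3 = 3 Q \left(-5 - Q\right)^{2}$)
$2241 - u{\left(-24,-32 \right)} = 2241 - 3 \left(-32\right) \left(5 - 32\right)^{2} = 2241 - 3 \left(-32\right) \left(-27\right)^{2} = 2241 - 3 \left(-32\right) 729 = 2241 - -69984 = 2241 + 69984 = 72225$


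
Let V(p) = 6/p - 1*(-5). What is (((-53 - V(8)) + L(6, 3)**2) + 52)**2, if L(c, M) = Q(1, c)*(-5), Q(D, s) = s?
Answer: 12766329/16 ≈ 7.9790e+5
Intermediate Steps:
L(c, M) = -5*c (L(c, M) = c*(-5) = -5*c)
V(p) = 5 + 6/p (V(p) = 6/p + 5 = 5 + 6/p)
(((-53 - V(8)) + L(6, 3)**2) + 52)**2 = (((-53 - (5 + 6/8)) + (-5*6)**2) + 52)**2 = (((-53 - (5 + 6*(1/8))) + (-30)**2) + 52)**2 = (((-53 - (5 + 3/4)) + 900) + 52)**2 = (((-53 - 1*23/4) + 900) + 52)**2 = (((-53 - 23/4) + 900) + 52)**2 = ((-235/4 + 900) + 52)**2 = (3365/4 + 52)**2 = (3573/4)**2 = 12766329/16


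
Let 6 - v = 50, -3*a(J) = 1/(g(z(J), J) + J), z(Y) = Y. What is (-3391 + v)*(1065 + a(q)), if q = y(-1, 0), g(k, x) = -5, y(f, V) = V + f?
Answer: -21950795/6 ≈ -3.6585e+6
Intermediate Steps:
q = -1 (q = 0 - 1 = -1)
a(J) = -1/(3*(-5 + J))
v = -44 (v = 6 - 1*50 = 6 - 50 = -44)
(-3391 + v)*(1065 + a(q)) = (-3391 - 44)*(1065 - 1/(-15 + 3*(-1))) = -3435*(1065 - 1/(-15 - 3)) = -3435*(1065 - 1/(-18)) = -3435*(1065 - 1*(-1/18)) = -3435*(1065 + 1/18) = -3435*19171/18 = -21950795/6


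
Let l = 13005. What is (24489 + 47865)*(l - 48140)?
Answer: -2542157790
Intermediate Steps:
(24489 + 47865)*(l - 48140) = (24489 + 47865)*(13005 - 48140) = 72354*(-35135) = -2542157790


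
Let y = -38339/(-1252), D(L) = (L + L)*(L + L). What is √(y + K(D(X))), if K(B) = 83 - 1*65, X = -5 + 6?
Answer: 5*√762155/626 ≈ 6.9730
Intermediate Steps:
X = 1
D(L) = 4*L² (D(L) = (2*L)*(2*L) = 4*L²)
K(B) = 18 (K(B) = 83 - 65 = 18)
y = 38339/1252 (y = -38339*(-1/1252) = 38339/1252 ≈ 30.622)
√(y + K(D(X))) = √(38339/1252 + 18) = √(60875/1252) = 5*√762155/626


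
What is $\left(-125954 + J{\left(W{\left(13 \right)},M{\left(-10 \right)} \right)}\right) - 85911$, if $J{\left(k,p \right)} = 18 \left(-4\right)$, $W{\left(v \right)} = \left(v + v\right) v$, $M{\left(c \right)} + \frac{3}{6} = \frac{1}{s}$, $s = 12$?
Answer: $-211937$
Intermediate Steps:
$M{\left(c \right)} = - \frac{5}{12}$ ($M{\left(c \right)} = - \frac{1}{2} + \frac{1}{12} = - \frac{5}{12}$)
$W{\left(v \right)} = 2 v^{2}$ ($W{\left(v \right)} = 2 v v = 2 v^{2}$)
$J{\left(k,p \right)} = -72$
$\left(-125954 + J{\left(W{\left(13 \right)},M{\left(-10 \right)} \right)}\right) - 85911 = \left(-125954 - 72\right) - 85911 = -126026 - 85911 = -211937$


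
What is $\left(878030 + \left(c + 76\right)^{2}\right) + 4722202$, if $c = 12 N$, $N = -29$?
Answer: $5674216$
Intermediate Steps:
$c = -348$ ($c = 12 \left(-29\right) = -348$)
$\left(878030 + \left(c + 76\right)^{2}\right) + 4722202 = \left(878030 + \left(-348 + 76\right)^{2}\right) + 4722202 = \left(878030 + \left(-272\right)^{2}\right) + 4722202 = \left(878030 + 73984\right) + 4722202 = 952014 + 4722202 = 5674216$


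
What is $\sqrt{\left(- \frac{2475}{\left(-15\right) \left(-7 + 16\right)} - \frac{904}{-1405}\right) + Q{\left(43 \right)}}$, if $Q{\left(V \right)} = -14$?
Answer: $\frac{\sqrt{88418055}}{4215} \approx 2.2309$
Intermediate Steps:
$\sqrt{\left(- \frac{2475}{\left(-15\right) \left(-7 + 16\right)} - \frac{904}{-1405}\right) + Q{\left(43 \right)}} = \sqrt{\left(- \frac{2475}{\left(-15\right) \left(-7 + 16\right)} - \frac{904}{-1405}\right) - 14} = \sqrt{\left(- \frac{2475}{\left(-15\right) 9} - - \frac{904}{1405}\right) - 14} = \sqrt{\left(- \frac{2475}{-135} + \frac{904}{1405}\right) - 14} = \sqrt{\left(\left(-2475\right) \left(- \frac{1}{135}\right) + \frac{904}{1405}\right) - 14} = \sqrt{\left(\frac{55}{3} + \frac{904}{1405}\right) - 14} = \sqrt{\frac{79987}{4215} - 14} = \sqrt{\frac{20977}{4215}} = \frac{\sqrt{88418055}}{4215}$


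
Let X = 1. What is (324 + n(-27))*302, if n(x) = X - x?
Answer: 106304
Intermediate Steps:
n(x) = 1 - x
(324 + n(-27))*302 = (324 + (1 - 1*(-27)))*302 = (324 + (1 + 27))*302 = (324 + 28)*302 = 352*302 = 106304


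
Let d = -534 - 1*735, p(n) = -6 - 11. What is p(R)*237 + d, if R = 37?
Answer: -5298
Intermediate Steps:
p(n) = -17
d = -1269 (d = -534 - 735 = -1269)
p(R)*237 + d = -17*237 - 1269 = -4029 - 1269 = -5298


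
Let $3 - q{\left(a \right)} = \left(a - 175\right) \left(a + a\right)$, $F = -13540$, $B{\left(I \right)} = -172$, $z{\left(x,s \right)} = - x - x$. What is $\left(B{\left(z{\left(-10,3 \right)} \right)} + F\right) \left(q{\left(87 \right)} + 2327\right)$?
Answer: $-241907104$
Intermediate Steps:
$z{\left(x,s \right)} = - 2 x$
$q{\left(a \right)} = 3 - 2 a \left(-175 + a\right)$ ($q{\left(a \right)} = 3 - \left(a - 175\right) \left(a + a\right) = 3 - \left(-175 + a\right) 2 a = 3 - 2 a \left(-175 + a\right)$)
$\left(B{\left(z{\left(-10,3 \right)} \right)} + F\right) \left(q{\left(87 \right)} + 2327\right) = \left(-172 - 13540\right) \left(\left(3 - 2 \cdot 87^{2} + 350 \cdot 87\right) + 2327\right) = - 13712 \left(\left(3 - 15138 + 30450\right) + 2327\right) = - 13712 \left(15315 + 2327\right) = \left(-13712\right) 17642 = -241907104$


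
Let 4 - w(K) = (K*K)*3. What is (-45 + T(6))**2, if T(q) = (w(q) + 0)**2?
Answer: 116014441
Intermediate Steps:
w(K) = 4 - 3*K**2 (w(K) = 4 - K*K*3 = 4 - K**2*3 = 4 - 3*K**2)
T(q) = (4 - 3*q**2)**2 (T(q) = ((4 - 3*q**2) + 0)**2 = (4 - 3*q**2)**2)
(-45 + T(6))**2 = (-45 + (-4 + 3*6**2)**2)**2 = (-45 + (-4 + 3*36)**2)**2 = (-45 + (-4 + 108)**2)**2 = (-45 + 104**2)**2 = (-45 + 10816)**2 = 10771**2 = 116014441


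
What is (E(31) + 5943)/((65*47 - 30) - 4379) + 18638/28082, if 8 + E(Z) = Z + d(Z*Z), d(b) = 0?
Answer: -35575340/9505757 ≈ -3.7425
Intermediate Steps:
E(Z) = -8 + Z (E(Z) = -8 + (Z + 0) = -8 + Z)
(E(31) + 5943)/((65*47 - 30) - 4379) + 18638/28082 = ((-8 + 31) + 5943)/((65*47 - 30) - 4379) + 18638/28082 = (23 + 5943)/((3055 - 30) - 4379) + 18638*(1/28082) = 5966/(3025 - 4379) + 9319/14041 = 5966/(-1354) + 9319/14041 = 5966*(-1/1354) + 9319/14041 = -2983/677 + 9319/14041 = -35575340/9505757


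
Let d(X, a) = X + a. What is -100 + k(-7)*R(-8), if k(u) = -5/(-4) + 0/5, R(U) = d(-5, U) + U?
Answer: -505/4 ≈ -126.25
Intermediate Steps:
R(U) = -5 + 2*U (R(U) = (-5 + U) + U = -5 + 2*U)
k(u) = 5/4 (k(u) = -5*(-¼) + 0*(⅕) = 5/4 + 0 = 5/4)
-100 + k(-7)*R(-8) = -100 + 5*(-5 + 2*(-8))/4 = -100 + 5*(-5 - 16)/4 = -100 + (5/4)*(-21) = -100 - 105/4 = -505/4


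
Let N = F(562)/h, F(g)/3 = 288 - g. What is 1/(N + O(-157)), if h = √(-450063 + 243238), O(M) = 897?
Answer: 61840675/55471310703 - 1370*I*√8273/55471310703 ≈ 0.0011148 - 2.2464e-6*I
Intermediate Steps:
F(g) = 864 - 3*g (F(g) = 3*(288 - g) = 864 - 3*g)
h = 5*I*√8273 (h = √(-206825) = 5*I*√8273 ≈ 454.78*I)
N = 822*I*√8273/41365 (N = (864 - 3*562)/((5*I*√8273)) = (864 - 1686)*(-I*√8273/41365) = -(-822)*I*√8273/41365 = 822*I*√8273/41365 ≈ 1.8075*I)
1/(N + O(-157)) = 1/(822*I*√8273/41365 + 897) = 1/(897 + 822*I*√8273/41365)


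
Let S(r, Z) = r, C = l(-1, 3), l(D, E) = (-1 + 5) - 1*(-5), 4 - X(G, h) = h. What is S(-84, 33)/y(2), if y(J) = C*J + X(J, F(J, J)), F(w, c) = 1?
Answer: -4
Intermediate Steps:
X(G, h) = 4 - h
l(D, E) = 9 (l(D, E) = 4 + 5 = 9)
C = 9
y(J) = 3 + 9*J (y(J) = 9*J + (4 - 1*1) = 9*J + (4 - 1) = 9*J + 3 = 3 + 9*J)
S(-84, 33)/y(2) = -84/(3 + 9*2) = -84/(3 + 18) = -84/21 = -84*1/21 = -4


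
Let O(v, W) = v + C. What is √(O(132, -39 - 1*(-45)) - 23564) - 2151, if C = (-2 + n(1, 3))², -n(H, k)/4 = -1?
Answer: -2151 + 2*I*√5857 ≈ -2151.0 + 153.06*I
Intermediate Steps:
n(H, k) = 4 (n(H, k) = -4*(-1) = 4)
C = 4 (C = (-2 + 4)² = 2² = 4)
O(v, W) = 4 + v (O(v, W) = v + 4 = 4 + v)
√(O(132, -39 - 1*(-45)) - 23564) - 2151 = √((4 + 132) - 23564) - 2151 = √(136 - 23564) - 2151 = √(-23428) - 2151 = 2*I*√5857 - 2151 = -2151 + 2*I*√5857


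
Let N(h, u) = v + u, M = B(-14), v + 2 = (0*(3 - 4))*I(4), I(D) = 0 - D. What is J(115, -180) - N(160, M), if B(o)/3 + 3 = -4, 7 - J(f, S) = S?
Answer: 210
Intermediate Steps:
J(f, S) = 7 - S
I(D) = -D
B(o) = -21 (B(o) = -9 + 3*(-4) = -9 - 12 = -21)
v = -2 (v = -2 + (0*(3 - 4))*(-1*4) = -2 + (0*(-1))*(-4) = -2 + 0*(-4) = -2 + 0 = -2)
M = -21
N(h, u) = -2 + u
J(115, -180) - N(160, M) = (7 - 1*(-180)) - (-2 - 21) = (7 + 180) - 1*(-23) = 187 + 23 = 210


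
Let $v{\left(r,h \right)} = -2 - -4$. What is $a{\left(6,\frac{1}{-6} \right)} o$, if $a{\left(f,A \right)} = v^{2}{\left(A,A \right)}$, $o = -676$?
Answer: $-2704$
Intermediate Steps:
$v{\left(r,h \right)} = 2$ ($v{\left(r,h \right)} = -2 + 4 = 2$)
$a{\left(f,A \right)} = 4$ ($a{\left(f,A \right)} = 2^{2} = 4$)
$a{\left(6,\frac{1}{-6} \right)} o = 4 \left(-676\right) = -2704$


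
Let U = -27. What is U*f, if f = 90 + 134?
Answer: -6048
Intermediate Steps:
f = 224
U*f = -27*224 = -6048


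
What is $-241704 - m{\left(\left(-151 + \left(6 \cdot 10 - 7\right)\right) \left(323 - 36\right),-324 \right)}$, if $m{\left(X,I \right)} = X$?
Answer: $-213578$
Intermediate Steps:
$-241704 - m{\left(\left(-151 + \left(6 \cdot 10 - 7\right)\right) \left(323 - 36\right),-324 \right)} = -241704 - \left(-151 + \left(6 \cdot 10 - 7\right)\right) \left(323 - 36\right) = -241704 - \left(-151 + \left(60 - 7\right)\right) 287 = -241704 - \left(-151 + 53\right) 287 = -241704 - \left(-98\right) 287 = -241704 - -28126 = -241704 + 28126 = -213578$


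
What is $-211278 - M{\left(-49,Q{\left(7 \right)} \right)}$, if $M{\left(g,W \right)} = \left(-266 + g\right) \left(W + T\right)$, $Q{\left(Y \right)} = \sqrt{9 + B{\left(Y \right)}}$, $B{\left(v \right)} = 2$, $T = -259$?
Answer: $-292863 + 315 \sqrt{11} \approx -2.9182 \cdot 10^{5}$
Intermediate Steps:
$Q{\left(Y \right)} = \sqrt{11}$ ($Q{\left(Y \right)} = \sqrt{9 + 2} = \sqrt{11}$)
$M{\left(g,W \right)} = \left(-266 + g\right) \left(-259 + W\right)$ ($M{\left(g,W \right)} = \left(-266 + g\right) \left(W - 259\right) = \left(-266 + g\right) \left(-259 + W\right)$)
$-211278 - M{\left(-49,Q{\left(7 \right)} \right)} = -211278 - \left(68894 - 266 \sqrt{11} - -12691 + \sqrt{11} \left(-49\right)\right) = -211278 - \left(68894 - 266 \sqrt{11} + 12691 - 49 \sqrt{11}\right) = -211278 - \left(81585 - 315 \sqrt{11}\right) = -292863 + 315 \sqrt{11}$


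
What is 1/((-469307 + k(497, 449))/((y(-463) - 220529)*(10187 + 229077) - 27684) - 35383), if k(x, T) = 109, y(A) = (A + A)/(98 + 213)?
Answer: -8205018261102/290318161059611777 ≈ -2.8262e-5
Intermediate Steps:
y(A) = 2*A/311 (y(A) = (2*A)/311 = (2*A)*(1/311) = 2*A/311)
1/((-469307 + k(497, 449))/((y(-463) - 220529)*(10187 + 229077) - 27684) - 35383) = 1/((-469307 + 109)/(((2/311)*(-463) - 220529)*(10187 + 229077) - 27684) - 35383) = 1/(-469198/((-926/311 - 220529)*239264 - 27684) - 35383) = 1/(-469198/(-68585445/311*239264 - 27684) - 35383) = 1/(-469198/(-16410027912480/311 - 27684) - 35383) = 1/(-469198/(-16410036522204/311) - 35383) = 1/(-469198*(-311/16410036522204) - 35383) = 1/(72960289/8205018261102 - 35383) = 1/(-290318161059611777/8205018261102) = -8205018261102/290318161059611777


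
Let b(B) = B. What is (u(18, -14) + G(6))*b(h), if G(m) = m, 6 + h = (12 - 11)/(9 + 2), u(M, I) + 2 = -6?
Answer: 130/11 ≈ 11.818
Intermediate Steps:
u(M, I) = -8 (u(M, I) = -2 - 6 = -8)
h = -65/11 (h = -6 + (12 - 11)/(9 + 2) = -6 + 1/11 = -65/11 ≈ -5.9091)
(u(18, -14) + G(6))*b(h) = (-8 + 6)*(-65/11) = -2*(-65/11) = 130/11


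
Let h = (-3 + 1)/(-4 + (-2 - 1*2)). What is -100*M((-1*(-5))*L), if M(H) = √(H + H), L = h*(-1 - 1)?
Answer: -100*I*√5 ≈ -223.61*I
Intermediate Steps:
h = ¼ (h = -2/(-4 + (-2 - 2)) = -2/(-4 - 4) = -2/(-8) = -2*(-⅛) = ¼ ≈ 0.25000)
L = -½ (L = (-1 - 1)/4 = (¼)*(-2) = -½ ≈ -0.50000)
M(H) = √2*√H (M(H) = √(2*H) = √2*√H)
-100*M((-1*(-5))*L) = -100*√2*√(-1*(-5)*(-½)) = -100*√2*√(5*(-½)) = -100*√2*√(-5/2) = -100*√2*I*√10/2 = -100*I*√5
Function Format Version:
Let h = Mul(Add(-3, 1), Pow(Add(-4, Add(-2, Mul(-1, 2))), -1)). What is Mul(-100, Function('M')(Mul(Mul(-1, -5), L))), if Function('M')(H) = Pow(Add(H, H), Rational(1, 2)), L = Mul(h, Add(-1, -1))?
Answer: Mul(-100, I, Pow(5, Rational(1, 2))) ≈ Mul(-223.61, I)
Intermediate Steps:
h = Rational(1, 4) (h = Mul(-2, Pow(Add(-4, Add(-2, -2)), -1)) = Mul(-2, Pow(Add(-4, -4), -1)) = Mul(-2, Pow(-8, -1)) = Mul(-2, Rational(-1, 8)) = Rational(1, 4) ≈ 0.25000)
L = Rational(-1, 2) (L = Mul(Rational(1, 4), Add(-1, -1)) = Mul(Rational(1, 4), -2) = Rational(-1, 2) ≈ -0.50000)
Function('M')(H) = Mul(Pow(2, Rational(1, 2)), Pow(H, Rational(1, 2))) (Function('M')(H) = Pow(Mul(2, H), Rational(1, 2)) = Mul(Pow(2, Rational(1, 2)), Pow(H, Rational(1, 2))))
Mul(-100, Function('M')(Mul(Mul(-1, -5), L))) = Mul(-100, Mul(Pow(2, Rational(1, 2)), Pow(Mul(Mul(-1, -5), Rational(-1, 2)), Rational(1, 2)))) = Mul(-100, Mul(Pow(2, Rational(1, 2)), Pow(Mul(5, Rational(-1, 2)), Rational(1, 2)))) = Mul(-100, Mul(Pow(2, Rational(1, 2)), Pow(Rational(-5, 2), Rational(1, 2)))) = Mul(-100, Mul(Pow(2, Rational(1, 2)), Mul(Rational(1, 2), I, Pow(10, Rational(1, 2))))) = Mul(-100, Mul(I, Pow(5, Rational(1, 2)))) = Mul(-100, I, Pow(5, Rational(1, 2)))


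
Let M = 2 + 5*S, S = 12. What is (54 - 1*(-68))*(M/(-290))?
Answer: -3782/145 ≈ -26.083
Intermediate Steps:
M = 62 (M = 2 + 5*12 = 2 + 60 = 62)
(54 - 1*(-68))*(M/(-290)) = (54 - 1*(-68))*(62/(-290)) = (54 + 68)*(62*(-1/290)) = 122*(-31/145) = -3782/145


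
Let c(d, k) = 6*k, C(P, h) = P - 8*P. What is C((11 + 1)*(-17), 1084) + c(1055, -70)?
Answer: 1008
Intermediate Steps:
C(P, h) = -7*P
C((11 + 1)*(-17), 1084) + c(1055, -70) = -7*(11 + 1)*(-17) + 6*(-70) = -84*(-17) - 420 = -7*(-204) - 420 = 1428 - 420 = 1008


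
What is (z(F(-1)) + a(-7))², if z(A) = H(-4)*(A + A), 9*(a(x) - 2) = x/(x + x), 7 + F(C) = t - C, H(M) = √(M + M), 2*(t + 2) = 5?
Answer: (37 - 396*I*√2)²/324 ≈ -963.77 - 127.91*I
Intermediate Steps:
t = ½ (t = -2 + (½)*5 = -2 + 5/2 = ½ ≈ 0.50000)
H(M) = √2*√M (H(M) = √(2*M) = √2*√M)
F(C) = -13/2 - C (F(C) = -7 + (½ - C) = -13/2 - C)
a(x) = 37/18 (a(x) = 2 + (x/(x + x))/9 = 2 + (x/((2*x)))/9 = 2 + (x*(1/(2*x)))/9 = 2 + (⅑)*(½) = 2 + 1/18 = 37/18)
z(A) = 4*I*A*√2 (z(A) = (√2*√(-4))*(A + A) = (√2*(2*I))*(2*A) = (2*I*√2)*(2*A) = 4*I*A*√2)
(z(F(-1)) + a(-7))² = (4*I*(-13/2 - 1*(-1))*√2 + 37/18)² = (4*I*(-13/2 + 1)*√2 + 37/18)² = (4*I*(-11/2)*√2 + 37/18)² = (-22*I*√2 + 37/18)² = (37/18 - 22*I*√2)²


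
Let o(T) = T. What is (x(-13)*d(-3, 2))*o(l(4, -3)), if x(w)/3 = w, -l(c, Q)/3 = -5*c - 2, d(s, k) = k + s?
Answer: 2574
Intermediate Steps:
l(c, Q) = 6 + 15*c (l(c, Q) = -3*(-5*c - 2) = -3*(-2 - 5*c) = 6 + 15*c)
x(w) = 3*w
(x(-13)*d(-3, 2))*o(l(4, -3)) = ((3*(-13))*(2 - 3))*(6 + 15*4) = (-39*(-1))*(6 + 60) = 39*66 = 2574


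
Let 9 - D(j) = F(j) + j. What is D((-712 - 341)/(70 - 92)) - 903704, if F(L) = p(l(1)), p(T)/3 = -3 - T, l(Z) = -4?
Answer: -19882409/22 ≈ -9.0375e+5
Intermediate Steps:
p(T) = -9 - 3*T (p(T) = 3*(-3 - T) = -9 - 3*T)
F(L) = 3 (F(L) = -9 - 3*(-4) = -9 + 12 = 3)
D(j) = 6 - j (D(j) = 9 - (3 + j) = 9 + (-3 - j) = 6 - j)
D((-712 - 341)/(70 - 92)) - 903704 = (6 - (-712 - 341)/(70 - 92)) - 903704 = (6 - (-1053)/(-22)) - 903704 = (6 - (-1053)*(-1)/22) - 903704 = (6 - 1*1053/22) - 903704 = (6 - 1053/22) - 903704 = -921/22 - 903704 = -19882409/22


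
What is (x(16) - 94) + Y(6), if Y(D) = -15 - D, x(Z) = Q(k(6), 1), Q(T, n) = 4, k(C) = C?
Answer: -111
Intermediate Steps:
x(Z) = 4
(x(16) - 94) + Y(6) = (4 - 94) + (-15 - 1*6) = -90 + (-15 - 6) = -90 - 21 = -111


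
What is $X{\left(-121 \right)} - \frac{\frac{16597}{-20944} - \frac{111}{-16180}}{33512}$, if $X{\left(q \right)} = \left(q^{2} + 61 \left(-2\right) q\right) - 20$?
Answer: $\frac{11917265034481107}{405583671680} \approx 29383.0$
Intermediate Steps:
$X{\left(q \right)} = -20 + q^{2} - 122 q$ ($X{\left(q \right)} = \left(q^{2} - 122 q\right) - 20 = -20 + q^{2} - 122 q$)
$X{\left(-121 \right)} - \frac{\frac{16597}{-20944} - \frac{111}{-16180}}{33512} = \left(-20 + \left(-121\right)^{2} - -14762\right) - \frac{\frac{16597}{-20944} - \frac{111}{-16180}}{33512} = \left(-20 + 14641 + 14762\right) - \left(16597 \left(- \frac{1}{20944}\right) - - \frac{111}{16180}\right) \frac{1}{33512} = 29383 - \left(- \frac{2371}{2992} + \frac{111}{16180}\right) \frac{1}{33512} = 29383 - \left(- \frac{9507667}{12102640}\right) \frac{1}{33512} = 29383 - - \frac{9507667}{405583671680} = 29383 + \frac{9507667}{405583671680} = \frac{11917265034481107}{405583671680}$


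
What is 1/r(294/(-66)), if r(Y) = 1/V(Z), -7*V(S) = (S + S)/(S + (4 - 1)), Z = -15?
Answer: -5/14 ≈ -0.35714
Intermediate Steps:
V(S) = -2*S/(7*(3 + S)) (V(S) = -(S + S)/(7*(S + (4 - 1))) = -2*S/(7*(S + 3)) = -2*S/(7*(3 + S)))
r(Y) = -14/5 (r(Y) = 1/(-2*(-15)/(21 + 7*(-15))) = 1/(-2*(-15)/(21 - 105)) = 1/(-2*(-15)/(-84)) = 1/(-2*(-15)*(-1/84)) = 1/(-5/14) = -14/5)
1/r(294/(-66)) = 1/(-14/5) = -5/14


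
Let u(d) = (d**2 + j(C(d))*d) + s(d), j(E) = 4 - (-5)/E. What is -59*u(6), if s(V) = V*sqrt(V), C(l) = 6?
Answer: -3835 - 354*sqrt(6) ≈ -4702.1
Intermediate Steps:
s(V) = V**(3/2)
j(E) = 4 + 5/E
u(d) = d**2 + d**(3/2) + 29*d/6 (u(d) = (d**2 + (4 + 5/6)*d) + d**(3/2) = (d**2 + 29*d/6) + d**(3/2) = d**2 + d**(3/2) + 29*d/6)
-59*u(6) = -59*(6**2 + 6**(3/2) + (29/6)*6) = -59*(36 + 6*sqrt(6) + 29) = -59*(65 + 6*sqrt(6)) = -3835 - 354*sqrt(6)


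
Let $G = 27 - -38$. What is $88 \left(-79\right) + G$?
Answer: $-6887$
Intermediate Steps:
$G = 65$ ($G = 27 + 38 = 65$)
$88 \left(-79\right) + G = 88 \left(-79\right) + 65 = -6952 + 65 = -6887$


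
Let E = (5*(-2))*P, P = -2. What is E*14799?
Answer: 295980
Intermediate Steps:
E = 20 (E = (5*(-2))*(-2) = -10*(-2) = 20)
E*14799 = 20*14799 = 295980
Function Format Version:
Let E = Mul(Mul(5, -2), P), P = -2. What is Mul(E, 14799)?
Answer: 295980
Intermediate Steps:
E = 20 (E = Mul(Mul(5, -2), -2) = Mul(-10, -2) = 20)
Mul(E, 14799) = Mul(20, 14799) = 295980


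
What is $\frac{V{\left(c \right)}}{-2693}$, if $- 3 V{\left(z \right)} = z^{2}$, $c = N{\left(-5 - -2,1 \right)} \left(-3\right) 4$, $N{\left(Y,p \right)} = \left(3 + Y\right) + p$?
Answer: $\frac{48}{2693} \approx 0.017824$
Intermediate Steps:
$N{\left(Y,p \right)} = 3 + Y + p$
$c = -12$ ($c = \left(3 - 3 + 1\right) \left(-3\right) 4 = 1 \left(-3\right) 4 = \left(-3\right) 4 = -12$)
$V{\left(z \right)} = - \frac{z^{2}}{3}$
$\frac{V{\left(c \right)}}{-2693} = \frac{\left(- \frac{1}{3}\right) \left(-12\right)^{2}}{-2693} = \left(- \frac{1}{3}\right) 144 \left(- \frac{1}{2693}\right) = \left(-48\right) \left(- \frac{1}{2693}\right) = \frac{48}{2693}$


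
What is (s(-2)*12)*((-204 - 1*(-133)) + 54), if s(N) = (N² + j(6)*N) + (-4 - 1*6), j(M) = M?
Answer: 3672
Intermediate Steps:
s(N) = -10 + N² + 6*N (s(N) = (N² + 6*N) + (-4 - 1*6) = (N² + 6*N) + (-4 - 6) = (N² + 6*N) - 10 = -10 + N² + 6*N)
(s(-2)*12)*((-204 - 1*(-133)) + 54) = ((-10 + (-2)² + 6*(-2))*12)*((-204 - 1*(-133)) + 54) = ((-10 + 4 - 12)*12)*((-204 + 133) + 54) = (-18*12)*(-71 + 54) = -216*(-17) = 3672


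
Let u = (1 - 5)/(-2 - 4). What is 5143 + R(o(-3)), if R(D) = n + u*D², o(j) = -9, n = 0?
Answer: 5197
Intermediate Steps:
u = ⅔ (u = -4/(-6) = -4*(-⅙) = ⅔ ≈ 0.66667)
R(D) = 2*D²/3 (R(D) = 0 + 2*D²/3 = 2*D²/3)
5143 + R(o(-3)) = 5143 + (⅔)*(-9)² = 5143 + (⅔)*81 = 5143 + 54 = 5197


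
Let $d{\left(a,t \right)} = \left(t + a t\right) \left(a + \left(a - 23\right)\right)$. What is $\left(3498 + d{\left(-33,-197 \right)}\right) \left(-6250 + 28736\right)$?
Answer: $-12537249188$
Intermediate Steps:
$d{\left(a,t \right)} = \left(-23 + 2 a\right) \left(t + a t\right)$ ($d{\left(a,t \right)} = \left(t + a t\right) \left(a + \left(-23 + a\right)\right) = \left(t + a t\right) \left(-23 + 2 a\right) = \left(-23 + 2 a\right) \left(t + a t\right)$)
$\left(3498 + d{\left(-33,-197 \right)}\right) \left(-6250 + 28736\right) = \left(3498 - 197 \left(-23 - -693 + 2 \left(-33\right)^{2}\right)\right) \left(-6250 + 28736\right) = \left(3498 - 197 \left(-23 + 693 + 2 \cdot 1089\right)\right) 22486 = \left(3498 - 197 \left(-23 + 693 + 2178\right)\right) 22486 = \left(3498 - 561056\right) 22486 = \left(-557558\right) 22486 = -12537249188$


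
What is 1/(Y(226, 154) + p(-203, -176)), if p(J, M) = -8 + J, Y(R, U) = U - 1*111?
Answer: -1/168 ≈ -0.0059524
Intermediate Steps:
Y(R, U) = -111 + U (Y(R, U) = U - 111 = -111 + U)
1/(Y(226, 154) + p(-203, -176)) = 1/((-111 + 154) + (-8 - 203)) = 1/(43 - 211) = 1/(-168) = -1/168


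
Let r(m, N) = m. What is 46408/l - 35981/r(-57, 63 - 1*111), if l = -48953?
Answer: 1758732637/2790321 ≈ 630.30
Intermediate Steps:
46408/l - 35981/r(-57, 63 - 1*111) = 46408/(-48953) - 35981/(-57) = 46408*(-1/48953) - 35981*(-1/57) = -46408/48953 + 35981/57 = 1758732637/2790321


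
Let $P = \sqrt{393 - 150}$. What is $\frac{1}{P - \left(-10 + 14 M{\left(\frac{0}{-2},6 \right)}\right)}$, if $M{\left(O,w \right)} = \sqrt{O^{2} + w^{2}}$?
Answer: $- \frac{74}{5233} - \frac{9 \sqrt{3}}{5233} \approx -0.01712$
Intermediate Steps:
$P = 9 \sqrt{3}$ ($P = \sqrt{243} = 9 \sqrt{3} \approx 15.588$)
$\frac{1}{P - \left(-10 + 14 M{\left(\frac{0}{-2},6 \right)}\right)} = \frac{1}{9 \sqrt{3} + \left(- 14 \sqrt{\left(\frac{0}{-2}\right)^{2} + 6^{2}} + 10\right)} = \frac{1}{9 \sqrt{3} + \left(- 14 \sqrt{\left(0 \left(- \frac{1}{2}\right)\right)^{2} + 36} + 10\right)} = \frac{1}{9 \sqrt{3} + \left(- 14 \sqrt{0^{2} + 36} + 10\right)} = \frac{1}{9 \sqrt{3} + \left(- 14 \sqrt{0 + 36} + 10\right)} = \frac{1}{9 \sqrt{3} + \left(- 14 \sqrt{36} + 10\right)} = \frac{1}{9 \sqrt{3} + \left(\left(-14\right) 6 + 10\right)} = \frac{1}{9 \sqrt{3} + \left(-84 + 10\right)} = \frac{1}{9 \sqrt{3} - 74} = \frac{1}{-74 + 9 \sqrt{3}}$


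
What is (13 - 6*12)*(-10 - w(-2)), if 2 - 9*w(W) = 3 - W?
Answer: 1711/3 ≈ 570.33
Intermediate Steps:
w(W) = -⅑ + W/9 (w(W) = 2/9 - (3 - W)/9 = 2/9 + (-⅓ + W/9) = -⅑ + W/9)
(13 - 6*12)*(-10 - w(-2)) = (13 - 6*12)*(-10 - (-⅑ + (⅑)*(-2))) = (13 - 72)*(-10 - (-⅑ - 2/9)) = -59*(-10 - 1*(-⅓)) = -59*(-10 + ⅓) = -59*(-29/3) = 1711/3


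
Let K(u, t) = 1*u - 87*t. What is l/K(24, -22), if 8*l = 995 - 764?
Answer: 77/5168 ≈ 0.014899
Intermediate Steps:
K(u, t) = u - 87*t
l = 231/8 (l = (995 - 764)/8 = (1/8)*231 = 231/8 ≈ 28.875)
l/K(24, -22) = 231/(8*(24 - 87*(-22))) = 231/(8*(24 + 1914)) = (231/8)/1938 = (231/8)*(1/1938) = 77/5168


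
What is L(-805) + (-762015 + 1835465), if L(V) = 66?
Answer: 1073516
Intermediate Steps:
L(-805) + (-762015 + 1835465) = 66 + (-762015 + 1835465) = 66 + 1073450 = 1073516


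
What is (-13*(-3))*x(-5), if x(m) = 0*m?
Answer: 0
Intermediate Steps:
x(m) = 0
(-13*(-3))*x(-5) = -13*(-3)*0 = 39*0 = 0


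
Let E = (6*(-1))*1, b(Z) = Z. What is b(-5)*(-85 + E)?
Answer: 455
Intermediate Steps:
E = -6 (E = -6*1 = -6)
b(-5)*(-85 + E) = -5*(-85 - 6) = -5*(-91) = 455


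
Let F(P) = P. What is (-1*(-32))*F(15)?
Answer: 480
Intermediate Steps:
(-1*(-32))*F(15) = -1*(-32)*15 = 32*15 = 480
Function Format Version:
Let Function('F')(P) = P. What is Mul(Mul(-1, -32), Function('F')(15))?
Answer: 480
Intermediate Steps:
Mul(Mul(-1, -32), Function('F')(15)) = Mul(Mul(-1, -32), 15) = Mul(32, 15) = 480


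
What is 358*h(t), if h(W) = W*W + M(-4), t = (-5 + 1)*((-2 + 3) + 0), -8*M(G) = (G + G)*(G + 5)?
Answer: 6086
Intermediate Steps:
M(G) = -G*(5 + G)/4 (M(G) = -(G + G)*(G + 5)/8 = -2*G*(5 + G)/8 = -G*(5 + G)/4)
t = -4 (t = -4*(1 + 0) = -4*1 = -4)
h(W) = 1 + W² (h(W) = W*W - ¼*(-4)*(5 - 4) = W² - ¼*(-4)*1 = W² + 1 = 1 + W²)
358*h(t) = 358*(1 + (-4)²) = 358*(1 + 16) = 358*17 = 6086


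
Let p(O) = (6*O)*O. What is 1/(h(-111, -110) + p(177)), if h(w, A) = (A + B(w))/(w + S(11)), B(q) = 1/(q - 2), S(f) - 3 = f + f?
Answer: 9718/1826743763 ≈ 5.3198e-6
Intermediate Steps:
S(f) = 3 + 2*f (S(f) = 3 + (f + f) = 3 + 2*f)
p(O) = 6*O²
B(q) = 1/(-2 + q)
h(w, A) = (A + 1/(-2 + w))/(25 + w) (h(w, A) = (A + 1/(-2 + w))/(w + (3 + 2*11)) = (A + 1/(-2 + w))/(w + (3 + 22)) = (A + 1/(-2 + w))/(w + 25) = (A + 1/(-2 + w))/(25 + w))
1/(h(-111, -110) + p(177)) = 1/((1 - 110*(-2 - 111))/((-2 - 111)*(25 - 111)) + 6*177²) = 1/((1 - 110*(-113))/(-113*(-86)) + 6*31329) = 1/(-1/113*(-1/86)*(1 + 12430) + 187974) = 1/(-1/113*(-1/86)*12431 + 187974) = 1/(12431/9718 + 187974) = 1/(1826743763/9718) = 9718/1826743763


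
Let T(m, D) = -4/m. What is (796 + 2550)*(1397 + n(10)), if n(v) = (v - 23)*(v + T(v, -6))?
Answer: 21283906/5 ≈ 4.2568e+6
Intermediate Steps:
n(v) = (-23 + v)*(v - 4/v) (n(v) = (v - 23)*(v - 4/v) = (-23 + v)*(v - 4/v))
(796 + 2550)*(1397 + n(10)) = (796 + 2550)*(1397 + (-4 + 10² - 23*10 + 92/10)) = 3346*(1397 + (-4 + 100 - 230 + 92*(⅒))) = 3346*(1397 + (-4 + 100 - 230 + 46/5)) = 3346*(1397 - 624/5) = 3346*(6361/5) = 21283906/5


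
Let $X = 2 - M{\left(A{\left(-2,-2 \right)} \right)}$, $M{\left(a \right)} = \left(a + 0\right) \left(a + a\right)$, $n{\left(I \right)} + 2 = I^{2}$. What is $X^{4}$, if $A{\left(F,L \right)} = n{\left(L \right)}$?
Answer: $1296$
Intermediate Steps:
$n{\left(I \right)} = -2 + I^{2}$
$A{\left(F,L \right)} = -2 + L^{2}$
$M{\left(a \right)} = 2 a^{2}$ ($M{\left(a \right)} = a 2 a = 2 a^{2}$)
$X = -6$ ($X = 2 - 2 \left(-2 + \left(-2\right)^{2}\right)^{2} = 2 - 2 \left(-2 + 4\right)^{2} = 2 - 2 \cdot 2^{2} = 2 - 2 \cdot 4 = 2 - 8 = -6$)
$X^{4} = \left(-6\right)^{4} = 1296$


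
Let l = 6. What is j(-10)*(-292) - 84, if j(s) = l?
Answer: -1836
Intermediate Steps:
j(s) = 6
j(-10)*(-292) - 84 = 6*(-292) - 84 = -1752 - 84 = -1836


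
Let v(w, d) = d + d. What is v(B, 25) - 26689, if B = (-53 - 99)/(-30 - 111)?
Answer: -26639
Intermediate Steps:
B = 152/141 (B = -152/(-141) = -152*(-1/141) = 152/141 ≈ 1.0780)
v(w, d) = 2*d
v(B, 25) - 26689 = 2*25 - 26689 = 50 - 26689 = -26639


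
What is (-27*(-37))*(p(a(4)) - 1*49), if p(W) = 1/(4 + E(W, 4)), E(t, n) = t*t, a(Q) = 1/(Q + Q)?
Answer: -12516471/257 ≈ -48702.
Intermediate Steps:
a(Q) = 1/(2*Q)
E(t, n) = t²
p(W) = 1/(4 + W²)
(-27*(-37))*(p(a(4)) - 1*49) = (-27*(-37))*(1/(4 + ((½)/4)²) - 1*49) = 999*(1/(4 + ((½)*(¼))²) - 49) = 999*(1/(4 + (⅛)²) - 49) = 999*(1/(4 + 1/64) - 49) = 999*(1/(257/64) - 49) = 999*(64/257 - 49) = 999*(-12529/257) = -12516471/257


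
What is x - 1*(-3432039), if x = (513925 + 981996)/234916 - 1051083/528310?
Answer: 212972829695467961/62054235980 ≈ 3.4320e+6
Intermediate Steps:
x = 271696904741/62054235980 (x = 1495921*(1/234916) - 1051083*1/528310 = 1495921/234916 - 1051083/528310 = 271696904741/62054235980 ≈ 4.3784)
x - 1*(-3432039) = 271696904741/62054235980 - 1*(-3432039) = 271696904741/62054235980 + 3432039 = 212972829695467961/62054235980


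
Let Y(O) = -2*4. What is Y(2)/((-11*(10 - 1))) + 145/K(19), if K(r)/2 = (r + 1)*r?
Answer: 4087/15048 ≈ 0.27160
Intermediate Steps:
K(r) = 2*r*(1 + r) (K(r) = 2*((r + 1)*r) = 2*((1 + r)*r) = 2*(r*(1 + r)) = 2*r*(1 + r))
Y(O) = -8
Y(2)/((-11*(10 - 1))) + 145/K(19) = -8*(-1/(11*(10 - 1))) + 145/((2*19*(1 + 19))) = -8/((-11*9)) + 145/((2*19*20)) = -8/(-99) + 145/760 = -8*(-1/99) + 145*(1/760) = 8/99 + 29/152 = 4087/15048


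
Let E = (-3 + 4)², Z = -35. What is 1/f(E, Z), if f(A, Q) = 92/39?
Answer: 39/92 ≈ 0.42391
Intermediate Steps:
E = 1 (E = 1² = 1)
f(A, Q) = 92/39 (f(A, Q) = 92*(1/39) = 92/39)
1/f(E, Z) = 1/(92/39) = 39/92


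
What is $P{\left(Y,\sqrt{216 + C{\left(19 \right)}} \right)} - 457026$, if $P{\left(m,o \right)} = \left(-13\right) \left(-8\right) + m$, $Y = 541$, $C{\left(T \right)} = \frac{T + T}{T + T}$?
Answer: $-456381$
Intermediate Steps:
$C{\left(T \right)} = 1$ ($C{\left(T \right)} = \frac{2 T}{2 T} = 2 T \frac{1}{2 T} = 1$)
$P{\left(m,o \right)} = 104 + m$
$P{\left(Y,\sqrt{216 + C{\left(19 \right)}} \right)} - 457026 = \left(104 + 541\right) - 457026 = 645 - 457026 = -456381$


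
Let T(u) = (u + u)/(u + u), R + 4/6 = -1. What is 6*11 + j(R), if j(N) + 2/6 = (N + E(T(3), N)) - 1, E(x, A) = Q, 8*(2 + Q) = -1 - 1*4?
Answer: 483/8 ≈ 60.375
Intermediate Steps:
R = -5/3 (R = -2/3 - 1 = -5/3 ≈ -1.6667)
T(u) = 1 (T(u) = (2*u)/((2*u)) = (2*u)*(1/(2*u)) = 1)
Q = -21/8 (Q = -2 + (-1 - 1*4)/8 = -2 + (-1 - 4)/8 = -2 + (1/8)*(-5) = -2 - 5/8 = -21/8 ≈ -2.6250)
E(x, A) = -21/8
j(N) = -95/24 + N (j(N) = -1/3 + ((N - 21/8) - 1) = -1/3 + ((-21/8 + N) - 1) = -1/3 + (-29/8 + N) = -95/24 + N)
6*11 + j(R) = 6*11 + (-95/24 - 5/3) = 66 - 45/8 = 483/8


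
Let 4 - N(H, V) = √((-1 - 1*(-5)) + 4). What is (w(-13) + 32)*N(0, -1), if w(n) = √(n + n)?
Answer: 2*(2 - √2)*(32 + I*√26) ≈ 37.49 + 5.9739*I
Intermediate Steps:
w(n) = √2*√n (w(n) = √(2*n) = √2*√n)
N(H, V) = 4 - 2*√2 (N(H, V) = 4 - √((-1 - 1*(-5)) + 4) = 4 - √((-1 + 5) + 4) = 4 - √(4 + 4) = 4 - √8 = 4 - 2*√2)
(w(-13) + 32)*N(0, -1) = (√2*√(-13) + 32)*(4 - 2*√2) = (√2*(I*√13) + 32)*(4 - 2*√2) = (I*√26 + 32)*(4 - 2*√2) = (32 + I*√26)*(4 - 2*√2) = (4 - 2*√2)*(32 + I*√26)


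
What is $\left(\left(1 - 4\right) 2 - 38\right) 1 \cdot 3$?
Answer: $-132$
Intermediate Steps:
$\left(\left(1 - 4\right) 2 - 38\right) 1 \cdot 3 = \left(\left(-3\right) 2 - 38\right) 3 = \left(-6 - 38\right) 3 = \left(-44\right) 3 = -132$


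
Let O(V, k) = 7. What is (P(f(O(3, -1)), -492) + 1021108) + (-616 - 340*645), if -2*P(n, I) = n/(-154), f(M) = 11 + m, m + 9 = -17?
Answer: 246767121/308 ≈ 8.0119e+5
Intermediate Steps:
m = -26 (m = -9 - 17 = -26)
f(M) = -15 (f(M) = 11 - 26 = -15)
P(n, I) = n/308 (P(n, I) = -n/(2*(-154)) = -n*(-1)/(2*154) = -(-1)*n/308 = n/308)
(P(f(O(3, -1)), -492) + 1021108) + (-616 - 340*645) = ((1/308)*(-15) + 1021108) + (-616 - 340*645) = (-15/308 + 1021108) + (-616 - 219300) = 314501249/308 - 219916 = 246767121/308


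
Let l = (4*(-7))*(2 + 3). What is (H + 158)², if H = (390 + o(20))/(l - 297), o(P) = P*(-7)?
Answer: 4732889616/190969 ≈ 24784.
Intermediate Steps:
o(P) = -7*P
l = -140 (l = -28*5 = -140)
H = -250/437 (H = (390 - 7*20)/(-140 - 297) = (390 - 140)/(-437) = 250*(-1/437) = -250/437 ≈ -0.57208)
(H + 158)² = (-250/437 + 158)² = (68796/437)² = 4732889616/190969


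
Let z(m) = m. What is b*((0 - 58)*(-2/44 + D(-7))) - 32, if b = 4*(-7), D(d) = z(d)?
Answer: -126212/11 ≈ -11474.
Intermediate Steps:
D(d) = d
b = -28
b*((0 - 58)*(-2/44 + D(-7))) - 32 = -28*(0 - 58)*(-2/44 - 7) - 32 = -(-1624)*(-2*1/44 - 7) - 32 = -(-1624)*(-1/22 - 7) - 32 = -(-1624)*(-155)/22 - 32 = -28*4495/11 - 32 = -125860/11 - 32 = -126212/11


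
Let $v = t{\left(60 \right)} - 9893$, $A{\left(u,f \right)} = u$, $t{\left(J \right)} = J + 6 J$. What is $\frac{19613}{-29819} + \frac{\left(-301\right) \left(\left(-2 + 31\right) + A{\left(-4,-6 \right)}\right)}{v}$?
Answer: $\frac{38594026}{282475387} \approx 0.13663$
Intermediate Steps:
$t{\left(J \right)} = 7 J$
$v = -9473$ ($v = 7 \cdot 60 - 9893 = 420 - 9893 = -9473$)
$\frac{19613}{-29819} + \frac{\left(-301\right) \left(\left(-2 + 31\right) + A{\left(-4,-6 \right)}\right)}{v} = \frac{19613}{-29819} + \frac{\left(-301\right) \left(\left(-2 + 31\right) - 4\right)}{-9473} = 19613 \left(- \frac{1}{29819}\right) + - 301 \left(29 - 4\right) \left(- \frac{1}{9473}\right) = - \frac{19613}{29819} + \left(-301\right) 25 \left(- \frac{1}{9473}\right) = - \frac{19613}{29819} - - \frac{7525}{9473} = - \frac{19613}{29819} + \frac{7525}{9473} = \frac{38594026}{282475387}$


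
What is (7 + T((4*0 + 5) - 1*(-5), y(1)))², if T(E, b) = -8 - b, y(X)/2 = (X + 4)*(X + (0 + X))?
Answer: 441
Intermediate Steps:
y(X) = 4*X*(4 + X) (y(X) = 2*((X + 4)*(X + (0 + X))) = 2*((4 + X)*(X + X)) = 2*((4 + X)*(2*X)) = 2*(2*X*(4 + X)) = 4*X*(4 + X))
(7 + T((4*0 + 5) - 1*(-5), y(1)))² = (7 + (-8 - 4*(4 + 1)))² = (7 + (-8 - 4*5))² = (7 + (-8 - 1*20))² = (7 + (-8 - 20))² = (7 - 28)² = (-21)² = 441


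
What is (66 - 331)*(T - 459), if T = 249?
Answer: 55650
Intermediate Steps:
(66 - 331)*(T - 459) = (66 - 331)*(249 - 459) = -265*(-210) = 55650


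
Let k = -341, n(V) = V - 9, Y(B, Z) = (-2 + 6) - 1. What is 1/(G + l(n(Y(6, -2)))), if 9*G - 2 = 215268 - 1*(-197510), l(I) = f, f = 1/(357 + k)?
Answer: 144/6604489 ≈ 2.1803e-5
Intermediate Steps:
Y(B, Z) = 3 (Y(B, Z) = 4 - 1 = 3)
n(V) = -9 + V
f = 1/16 (f = 1/(357 - 341) = 1/16 ≈ 0.062500)
l(I) = 1/16
G = 412780/9 (G = 2/9 + (215268 - 1*(-197510))/9 = 2/9 + (215268 + 197510)/9 = 2/9 + (1/9)*412778 = 2/9 + 412778/9 = 412780/9 ≈ 45864.)
1/(G + l(n(Y(6, -2)))) = 1/(412780/9 + 1/16) = 1/(6604489/144) = 144/6604489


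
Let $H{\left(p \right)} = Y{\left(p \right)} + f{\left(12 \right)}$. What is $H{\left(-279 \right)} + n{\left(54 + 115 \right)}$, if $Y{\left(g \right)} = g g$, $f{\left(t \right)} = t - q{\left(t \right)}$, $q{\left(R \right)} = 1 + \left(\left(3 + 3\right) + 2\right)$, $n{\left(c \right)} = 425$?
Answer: $78269$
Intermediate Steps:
$q{\left(R \right)} = 9$ ($q{\left(R \right)} = 1 + \left(6 + 2\right) = 1 + 8 = 9$)
$f{\left(t \right)} = -9 + t$ ($f{\left(t \right)} = t - 9 = -9 + t$)
$Y{\left(g \right)} = g^{2}$
$H{\left(p \right)} = 3 + p^{2}$ ($H{\left(p \right)} = p^{2} + \left(-9 + 12\right) = p^{2} + 3 = 3 + p^{2}$)
$H{\left(-279 \right)} + n{\left(54 + 115 \right)} = \left(3 + \left(-279\right)^{2}\right) + 425 = \left(3 + 77841\right) + 425 = 77844 + 425 = 78269$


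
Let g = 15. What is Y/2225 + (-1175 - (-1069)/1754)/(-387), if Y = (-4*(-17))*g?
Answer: 351707279/100688370 ≈ 3.4930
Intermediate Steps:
Y = 1020 (Y = -4*(-17)*15 = 68*15 = 1020)
Y/2225 + (-1175 - (-1069)/1754)/(-387) = 1020/2225 + (-1175 - (-1069)/1754)/(-387) = 1020*(1/2225) + (-1175 - (-1069)/1754)*(-1/387) = 204/445 + (-1175 - 1*(-1069/1754))*(-1/387) = 204/445 + (-1175 + 1069/1754)*(-1/387) = 204/445 - 2059881/1754*(-1/387) = 204/445 + 686627/226266 = 351707279/100688370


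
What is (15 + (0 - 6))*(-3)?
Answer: -27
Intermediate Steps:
(15 + (0 - 6))*(-3) = (15 - 6)*(-3) = 9*(-3) = -27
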